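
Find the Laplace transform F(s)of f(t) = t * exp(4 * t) (s - 4)^(-2)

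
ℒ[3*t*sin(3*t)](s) 18*s/(s^2+9)^2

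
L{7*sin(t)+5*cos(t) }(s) 7/(s^2+1)+5*s/(s^2+1) 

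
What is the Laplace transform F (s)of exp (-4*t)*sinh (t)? 1/ ( (s+4)^2 - 1)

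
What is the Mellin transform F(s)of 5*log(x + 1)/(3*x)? -5*pi*csc(pi*s)/(3*s - 3)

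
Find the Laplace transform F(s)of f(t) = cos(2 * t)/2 s/(2 * (s^2 + 4))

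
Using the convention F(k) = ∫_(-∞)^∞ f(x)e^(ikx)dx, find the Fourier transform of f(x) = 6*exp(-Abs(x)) 12/(k^2+1)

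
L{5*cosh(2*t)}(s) 5*s/(s^2 - 4)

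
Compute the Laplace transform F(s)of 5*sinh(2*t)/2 5/(s^2 - 4)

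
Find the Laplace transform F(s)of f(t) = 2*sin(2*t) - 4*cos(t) 4/(s^2 + 4) - 4*s/(s^2 + 1)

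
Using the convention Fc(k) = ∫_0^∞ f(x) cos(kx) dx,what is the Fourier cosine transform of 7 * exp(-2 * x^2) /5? 7 * sqrt(2) * sqrt(pi) * exp(-k^2/8) /20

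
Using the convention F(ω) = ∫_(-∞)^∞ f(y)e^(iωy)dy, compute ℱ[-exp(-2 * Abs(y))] -4/(ω^2 + 4)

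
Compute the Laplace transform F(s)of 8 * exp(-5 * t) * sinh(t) 8/((s + 5)^2-1)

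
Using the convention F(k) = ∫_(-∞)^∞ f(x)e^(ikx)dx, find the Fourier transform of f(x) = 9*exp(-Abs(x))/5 18/(5*(k^2 + 1))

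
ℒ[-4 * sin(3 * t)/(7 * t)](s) -4 * atan(3/s)/7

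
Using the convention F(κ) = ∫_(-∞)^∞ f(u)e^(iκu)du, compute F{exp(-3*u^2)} sqrt(3)*sqrt(pi)*exp(-κ^2/12)/3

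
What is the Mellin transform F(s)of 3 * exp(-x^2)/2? 3 * gamma(s/2)/4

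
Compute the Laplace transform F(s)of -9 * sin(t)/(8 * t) -9 * atan(1/s)/8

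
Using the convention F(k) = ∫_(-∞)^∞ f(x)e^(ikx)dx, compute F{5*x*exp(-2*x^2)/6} 5*sqrt(2)*I*sqrt(pi)*k*exp(-k^2/8)/48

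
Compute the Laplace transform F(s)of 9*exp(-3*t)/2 9/(2*(s + 3))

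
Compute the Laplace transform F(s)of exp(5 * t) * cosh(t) (s - 5)/((s - 5)^2 - 1)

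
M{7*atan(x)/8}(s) -7*pi*sec(pi*s/2)/(16*s)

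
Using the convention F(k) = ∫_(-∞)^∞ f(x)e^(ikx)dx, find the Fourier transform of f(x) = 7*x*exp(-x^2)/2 7*I*sqrt(pi)*k*exp(-k^2/4)/4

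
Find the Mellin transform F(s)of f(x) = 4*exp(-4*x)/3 2^(2-2*s)*gamma(s)/3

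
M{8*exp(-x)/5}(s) 8*gamma(s)/5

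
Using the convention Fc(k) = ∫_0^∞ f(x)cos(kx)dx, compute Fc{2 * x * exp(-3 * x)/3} 2 * (9 - k^2)/(3 * (k^2+9)^2)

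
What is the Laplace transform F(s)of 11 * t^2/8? 11/(4 * s^3)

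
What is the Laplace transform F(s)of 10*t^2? 20/s^3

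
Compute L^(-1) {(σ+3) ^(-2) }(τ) τ*exp(-3*τ) 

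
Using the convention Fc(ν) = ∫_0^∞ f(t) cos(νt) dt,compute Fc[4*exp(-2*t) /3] 8/(3*(ν^2 + 4) ) 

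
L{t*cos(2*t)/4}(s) (s^2-4)/(4*(s^2 + 4)^2)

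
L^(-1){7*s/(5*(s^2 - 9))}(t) 7*cosh(3*t)/5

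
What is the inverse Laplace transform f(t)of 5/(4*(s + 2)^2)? 5*t*exp(-2*t)/4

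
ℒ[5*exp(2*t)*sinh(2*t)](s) 10/(s*(s - 4))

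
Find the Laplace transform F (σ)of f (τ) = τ σ^ (-2)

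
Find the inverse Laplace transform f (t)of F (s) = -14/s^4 -7*t^3/3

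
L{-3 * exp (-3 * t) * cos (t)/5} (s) 3 * (-s - 3)/ (5 * ( (s + 3)^2 + 1))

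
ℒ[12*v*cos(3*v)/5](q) 12*(q^2 - 9)/(5*(q^2 + 9)^2)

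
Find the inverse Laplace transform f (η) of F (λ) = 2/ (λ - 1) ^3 η^2 * exp (η) 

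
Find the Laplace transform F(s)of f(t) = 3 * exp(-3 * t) 3/(s + 3)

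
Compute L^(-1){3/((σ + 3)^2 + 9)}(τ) exp(-3*τ)*sin(3*τ)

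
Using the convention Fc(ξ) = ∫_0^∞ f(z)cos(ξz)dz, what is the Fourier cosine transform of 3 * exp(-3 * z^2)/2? sqrt(3) * sqrt(pi) * exp(-ξ^2/12)/4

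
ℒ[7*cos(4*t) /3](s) 7*s/(3*(s^2+16) ) 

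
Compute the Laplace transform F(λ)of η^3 6/λ^4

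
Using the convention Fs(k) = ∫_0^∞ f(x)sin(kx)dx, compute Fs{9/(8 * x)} 9 * pi/16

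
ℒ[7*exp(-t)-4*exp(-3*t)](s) 7/(s + 1)-4/(s + 3)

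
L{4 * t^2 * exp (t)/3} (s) 8/ (3 * (s - 1)^3)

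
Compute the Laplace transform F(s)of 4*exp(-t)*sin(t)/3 4/(3*((s + 1)^2 + 1))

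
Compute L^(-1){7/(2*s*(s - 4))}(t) 7*exp(2*t)*sinh(2*t)/4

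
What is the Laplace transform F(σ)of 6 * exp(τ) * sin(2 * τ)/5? 12/(5 * ((σ - 1)^2 + 4))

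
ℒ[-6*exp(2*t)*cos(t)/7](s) 6*(2 - s)/(7*((s - 2)^2 + 1))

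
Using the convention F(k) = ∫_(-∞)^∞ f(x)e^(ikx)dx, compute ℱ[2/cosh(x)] 2 * pi/cosh(pi * k/2)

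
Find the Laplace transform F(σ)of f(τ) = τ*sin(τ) 2*σ/(σ^2 + 1)^2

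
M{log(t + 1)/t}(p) -pi*csc(pi*p)/(p - 1)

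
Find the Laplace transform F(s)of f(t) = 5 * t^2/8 5/(4 * s^3)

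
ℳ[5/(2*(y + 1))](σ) 5*pi*csc(pi*σ)/2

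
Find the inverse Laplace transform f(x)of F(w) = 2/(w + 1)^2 2 * x * exp(-x)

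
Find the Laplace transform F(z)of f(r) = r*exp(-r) (z+1)^(-2)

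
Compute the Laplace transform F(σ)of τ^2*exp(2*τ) 2/(σ - 2)^3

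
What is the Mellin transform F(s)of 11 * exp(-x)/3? 11 * gamma(s)/3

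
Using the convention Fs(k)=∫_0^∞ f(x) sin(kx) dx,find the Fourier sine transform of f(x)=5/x 5*pi/2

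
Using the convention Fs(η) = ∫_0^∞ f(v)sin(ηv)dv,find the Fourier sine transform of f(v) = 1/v pi/2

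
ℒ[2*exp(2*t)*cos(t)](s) 2*(s - 2)/((s - 2)^2+1)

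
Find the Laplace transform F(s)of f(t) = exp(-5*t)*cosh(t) (s + 5)/((s + 5)^2 - 1)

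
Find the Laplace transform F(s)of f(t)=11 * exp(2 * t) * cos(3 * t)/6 11 * (s - 2)/(6 * ((s - 2)^2 + 9))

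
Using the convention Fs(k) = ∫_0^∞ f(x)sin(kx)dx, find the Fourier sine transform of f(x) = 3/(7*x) 3*pi/14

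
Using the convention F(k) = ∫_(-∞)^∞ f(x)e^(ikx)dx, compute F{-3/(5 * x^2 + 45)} -pi * exp(-3 * Abs(k))/5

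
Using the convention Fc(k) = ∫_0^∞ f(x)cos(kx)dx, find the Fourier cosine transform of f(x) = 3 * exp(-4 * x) 12/(k^2 + 16)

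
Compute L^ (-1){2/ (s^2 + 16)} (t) sin (4 * t)/2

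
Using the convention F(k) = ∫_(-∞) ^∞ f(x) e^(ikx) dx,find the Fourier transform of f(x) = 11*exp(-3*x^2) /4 11*sqrt(3)*sqrt(pi)*exp(-k^2/12) /12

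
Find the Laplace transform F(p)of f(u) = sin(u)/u atan(1/p)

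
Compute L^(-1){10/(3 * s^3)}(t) 5 * t^2/3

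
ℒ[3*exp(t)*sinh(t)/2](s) 3/(2*s*(s - 2))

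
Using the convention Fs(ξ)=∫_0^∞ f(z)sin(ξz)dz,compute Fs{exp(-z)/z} atan(ξ)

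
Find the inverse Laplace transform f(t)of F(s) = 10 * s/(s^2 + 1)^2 5 * t * sin(t)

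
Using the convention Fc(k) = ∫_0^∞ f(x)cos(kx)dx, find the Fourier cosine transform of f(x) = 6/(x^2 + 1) 3*pi*exp(-k)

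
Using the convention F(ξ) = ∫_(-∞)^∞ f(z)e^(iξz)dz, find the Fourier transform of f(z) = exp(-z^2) sqrt(pi) * exp(-ξ^2/4)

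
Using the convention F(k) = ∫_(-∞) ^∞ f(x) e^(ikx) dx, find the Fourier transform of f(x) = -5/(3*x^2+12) -5*pi*exp(-2*Abs(k) ) /6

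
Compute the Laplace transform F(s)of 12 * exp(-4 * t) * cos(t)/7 12 * (s+4)/(7 * ((s+4)^2+1))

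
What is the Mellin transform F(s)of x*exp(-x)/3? gamma(s + 1)/3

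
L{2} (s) 2/s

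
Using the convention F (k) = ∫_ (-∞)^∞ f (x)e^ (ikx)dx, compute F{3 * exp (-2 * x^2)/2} 3 * sqrt (2) * sqrt (pi) * exp (-k^2/8)/4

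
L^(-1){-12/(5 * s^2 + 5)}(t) -12 * sin(t)/5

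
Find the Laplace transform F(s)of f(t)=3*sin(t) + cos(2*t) s/(s^2 + 4) + 3/(s^2 + 1)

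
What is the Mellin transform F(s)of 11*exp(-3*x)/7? 11*gamma(s)/(7*3^s)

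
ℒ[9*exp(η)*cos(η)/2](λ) 9*(λ - 1)/(2*((λ - 1)^2 + 1))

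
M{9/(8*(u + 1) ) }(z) 9*pi*csc(pi*z) /8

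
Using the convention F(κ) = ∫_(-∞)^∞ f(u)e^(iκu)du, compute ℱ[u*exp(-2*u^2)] sqrt(2)*I*sqrt(pi)*κ*exp(-κ^2/8)/8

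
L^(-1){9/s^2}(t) 9 * t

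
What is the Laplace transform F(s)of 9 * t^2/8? 9/(4 * s^3)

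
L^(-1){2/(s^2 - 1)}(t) 2 * sinh(t)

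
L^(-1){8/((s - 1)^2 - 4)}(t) 4*exp(t)*sinh(2*t)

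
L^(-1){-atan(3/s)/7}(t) -sin(3*t)/(7*t)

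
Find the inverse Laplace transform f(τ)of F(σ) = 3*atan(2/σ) 3*sin(2*τ)/τ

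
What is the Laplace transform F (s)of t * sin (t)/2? s/ (s^2 + 1)^2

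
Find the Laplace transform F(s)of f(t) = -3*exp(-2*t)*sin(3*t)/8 -9/(8*(s + 2)^2 + 72)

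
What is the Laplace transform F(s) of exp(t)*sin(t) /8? 1/(8*((s - 1) ^2 + 1) ) 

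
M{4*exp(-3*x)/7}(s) 4*gamma(s)/(7*3^s)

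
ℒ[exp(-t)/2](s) 1/(2*(s + 1))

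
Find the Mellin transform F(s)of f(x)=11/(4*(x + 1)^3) 11*pi*(s - 2)*(s - 1)/(8*sin(pi*s))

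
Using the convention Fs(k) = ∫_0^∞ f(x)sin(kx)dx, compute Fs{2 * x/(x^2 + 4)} pi * exp(-2 * k)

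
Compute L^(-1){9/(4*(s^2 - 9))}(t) 3*sinh(3*t)/4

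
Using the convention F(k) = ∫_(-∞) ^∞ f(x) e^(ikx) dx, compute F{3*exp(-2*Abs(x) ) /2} 6/(k^2 + 4) 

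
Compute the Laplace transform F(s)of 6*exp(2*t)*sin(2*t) 12/((s - 2)^2+4)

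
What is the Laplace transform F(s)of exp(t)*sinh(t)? 1/(s*(s - 2))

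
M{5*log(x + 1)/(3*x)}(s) -5*pi*csc(pi*s)/(3*s - 3)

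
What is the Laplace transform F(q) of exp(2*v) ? 1/(q - 2) 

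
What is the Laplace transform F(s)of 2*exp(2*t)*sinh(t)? 2/((s - 2)^2-1)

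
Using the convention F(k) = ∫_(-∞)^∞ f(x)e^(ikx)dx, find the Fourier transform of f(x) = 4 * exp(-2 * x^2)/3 2 * sqrt(2) * sqrt(pi) * exp(-k^2/8)/3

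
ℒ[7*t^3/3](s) 14/s^4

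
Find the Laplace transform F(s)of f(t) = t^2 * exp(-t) 2/(s + 1)^3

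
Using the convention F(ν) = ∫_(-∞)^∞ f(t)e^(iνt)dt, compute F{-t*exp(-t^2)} -I*sqrt(pi)*ν*exp(-ν^2/4)/2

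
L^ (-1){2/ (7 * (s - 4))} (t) 2 * exp (4 * t)/7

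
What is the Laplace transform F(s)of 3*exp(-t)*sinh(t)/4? 3/(4*s*(s+2))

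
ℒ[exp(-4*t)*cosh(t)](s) (s + 4)/((s + 4)^2-1)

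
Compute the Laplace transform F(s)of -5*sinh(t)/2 -5/(2*s^2 - 2)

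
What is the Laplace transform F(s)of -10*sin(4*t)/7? -40/(7*s^2 + 112)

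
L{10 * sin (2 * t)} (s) 20/ (s^2 + 4)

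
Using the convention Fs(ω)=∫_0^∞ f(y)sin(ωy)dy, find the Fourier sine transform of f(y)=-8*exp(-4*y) -8*ω/(ω^2+16)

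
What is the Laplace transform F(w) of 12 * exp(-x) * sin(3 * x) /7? 36/(7 * ((w+1) ^2+9) ) 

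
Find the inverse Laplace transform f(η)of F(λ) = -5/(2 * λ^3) -5 * η^2/4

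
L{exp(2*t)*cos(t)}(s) (s - 2)/((s - 2)^2 + 1)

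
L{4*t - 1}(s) 4/s^2 - 1/s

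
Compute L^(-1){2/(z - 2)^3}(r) r^2*exp(2*r)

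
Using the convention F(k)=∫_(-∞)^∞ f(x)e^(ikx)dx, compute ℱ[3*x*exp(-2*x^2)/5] 3*sqrt(2)*I*sqrt(pi)*k*exp(-k^2/8)/40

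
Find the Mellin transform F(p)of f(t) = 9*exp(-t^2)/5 9*gamma(p/2)/10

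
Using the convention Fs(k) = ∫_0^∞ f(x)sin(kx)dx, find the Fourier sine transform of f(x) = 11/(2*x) 11*pi/4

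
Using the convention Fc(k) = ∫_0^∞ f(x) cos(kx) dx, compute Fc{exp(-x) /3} 1/(3 * (k^2 + 1) ) 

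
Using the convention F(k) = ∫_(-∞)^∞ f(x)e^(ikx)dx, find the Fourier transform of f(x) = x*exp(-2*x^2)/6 sqrt(2)*I*sqrt(pi)*k*exp(-k^2/8)/48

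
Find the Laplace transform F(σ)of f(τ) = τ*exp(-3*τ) (σ+3)^(-2)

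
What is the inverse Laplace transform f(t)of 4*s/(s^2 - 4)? 4*cosh(2*t)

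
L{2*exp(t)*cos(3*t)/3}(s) 2*(s - 1)/(3*((s - 1)^2 + 9))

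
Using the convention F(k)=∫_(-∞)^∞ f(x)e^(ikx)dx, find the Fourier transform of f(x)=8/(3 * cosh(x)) 8 * pi/(3 * cosh(pi * k/2))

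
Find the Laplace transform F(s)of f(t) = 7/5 7/(5*s)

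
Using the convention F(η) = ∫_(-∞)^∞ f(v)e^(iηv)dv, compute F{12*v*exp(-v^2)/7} 6*I*sqrt(pi)*η*exp(-η^2/4)/7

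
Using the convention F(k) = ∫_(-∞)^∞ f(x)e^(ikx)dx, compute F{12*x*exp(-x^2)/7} 6*I*sqrt(pi)*k*exp(-k^2/4)/7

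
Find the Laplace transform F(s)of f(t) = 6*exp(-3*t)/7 6/(7*(s + 3))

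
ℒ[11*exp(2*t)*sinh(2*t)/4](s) 11/(2*s*(s - 4))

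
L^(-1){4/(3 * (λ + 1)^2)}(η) 4 * η * exp(-η)/3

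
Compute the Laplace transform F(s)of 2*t 2/s^2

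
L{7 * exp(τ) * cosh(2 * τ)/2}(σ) 7 * (σ - 1)/(2 * ((σ - 1)^2 - 4))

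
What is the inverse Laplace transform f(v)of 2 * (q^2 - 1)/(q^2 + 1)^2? 2 * v * cos(v)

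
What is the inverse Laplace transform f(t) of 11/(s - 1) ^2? 11 * t * exp(t) 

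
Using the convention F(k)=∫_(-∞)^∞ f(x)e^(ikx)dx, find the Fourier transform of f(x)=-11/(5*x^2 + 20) -11*pi*exp(-2*Abs(k))/10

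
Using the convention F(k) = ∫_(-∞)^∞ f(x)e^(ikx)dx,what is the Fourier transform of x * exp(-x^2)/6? I * sqrt(pi) * k * exp(-k^2/4)/12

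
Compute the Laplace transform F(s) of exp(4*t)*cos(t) (s - 4) /((s - 4) ^2+1) 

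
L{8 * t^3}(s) 48/s^4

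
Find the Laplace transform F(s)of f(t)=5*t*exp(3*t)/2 5/(2*(s - 3)^2)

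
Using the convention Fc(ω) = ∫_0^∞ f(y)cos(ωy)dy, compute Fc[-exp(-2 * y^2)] -sqrt(2) * sqrt(pi) * exp(-ω^2/8)/4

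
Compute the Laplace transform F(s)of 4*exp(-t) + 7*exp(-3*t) 7/(s + 3) + 4/(s + 1)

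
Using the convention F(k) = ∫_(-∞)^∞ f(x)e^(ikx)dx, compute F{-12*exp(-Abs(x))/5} -24/(5*k^2 + 5)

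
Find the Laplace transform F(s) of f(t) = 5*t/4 5/(4*s^2) 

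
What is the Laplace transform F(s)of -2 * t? -2/s^2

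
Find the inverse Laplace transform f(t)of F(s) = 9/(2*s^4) 3*t^3/4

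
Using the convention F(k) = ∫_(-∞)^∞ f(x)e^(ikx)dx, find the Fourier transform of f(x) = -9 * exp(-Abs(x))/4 -9/(2 * k^2 + 2)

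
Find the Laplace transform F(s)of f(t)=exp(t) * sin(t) 1/((s - 1)^2+1)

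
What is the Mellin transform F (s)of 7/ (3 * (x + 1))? 7 * pi * csc (pi * s)/3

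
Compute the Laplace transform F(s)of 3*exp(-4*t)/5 3/(5*(s + 4))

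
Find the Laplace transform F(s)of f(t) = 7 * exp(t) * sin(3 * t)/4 21/(4 * ((s - 1)^2 + 9))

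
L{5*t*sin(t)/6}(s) 5*s/(3*(s^2 + 1)^2)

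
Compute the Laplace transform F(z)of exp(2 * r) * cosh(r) (z - 2)/((z - 2)^2-1)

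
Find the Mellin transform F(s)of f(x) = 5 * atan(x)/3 -5 * pi * sec(pi * s/2)/(6 * s)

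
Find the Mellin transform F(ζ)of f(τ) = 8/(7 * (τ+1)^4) 4 * gamma(ζ) * gamma(4 - ζ)/21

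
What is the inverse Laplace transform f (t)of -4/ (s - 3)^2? -4*t*exp (3*t)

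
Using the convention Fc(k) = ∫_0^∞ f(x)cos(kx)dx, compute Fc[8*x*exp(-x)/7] 8*(1 - k^2)/(7*(k^2 + 1)^2)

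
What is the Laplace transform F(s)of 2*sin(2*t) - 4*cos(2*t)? 4/(s^2 + 4) - 4*s/(s^2 + 4)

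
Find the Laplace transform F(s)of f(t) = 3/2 3/(2 * s)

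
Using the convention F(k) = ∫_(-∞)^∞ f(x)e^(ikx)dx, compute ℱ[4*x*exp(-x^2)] 2*I*sqrt(pi)*k*exp(-k^2/4)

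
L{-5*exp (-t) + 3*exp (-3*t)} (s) 3/ (s + 3) - 5/ (s + 1)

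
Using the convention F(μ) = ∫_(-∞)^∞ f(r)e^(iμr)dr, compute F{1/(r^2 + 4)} pi * exp(-2 * Abs(μ))/2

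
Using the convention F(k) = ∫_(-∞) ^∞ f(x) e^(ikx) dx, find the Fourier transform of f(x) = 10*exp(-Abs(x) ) 20/(k^2 + 1) 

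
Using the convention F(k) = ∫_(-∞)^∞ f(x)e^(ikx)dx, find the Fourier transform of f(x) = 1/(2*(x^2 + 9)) pi*exp(-3*Abs(k))/6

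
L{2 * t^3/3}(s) 4/s^4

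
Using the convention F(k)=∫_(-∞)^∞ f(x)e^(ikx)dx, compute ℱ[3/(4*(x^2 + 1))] 3*pi*exp(-Abs(k))/4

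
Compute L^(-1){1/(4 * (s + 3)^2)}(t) t * exp(-3 * t)/4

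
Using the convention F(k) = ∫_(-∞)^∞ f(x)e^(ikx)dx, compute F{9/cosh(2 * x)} 9 * pi/(2 * cosh(pi * k/4))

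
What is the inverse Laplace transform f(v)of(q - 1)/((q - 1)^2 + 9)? exp(v)*cos(3*v)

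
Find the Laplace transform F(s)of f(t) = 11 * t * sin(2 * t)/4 11 * s/(s^2 + 4)^2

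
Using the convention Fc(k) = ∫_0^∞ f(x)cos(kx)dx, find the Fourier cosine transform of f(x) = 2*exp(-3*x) 6/(k^2 + 9)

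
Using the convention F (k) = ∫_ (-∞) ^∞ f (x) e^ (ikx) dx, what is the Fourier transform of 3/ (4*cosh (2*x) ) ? 3*pi/ (8*cosh (pi*k/4) ) 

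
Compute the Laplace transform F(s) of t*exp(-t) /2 1/(2*(s+1) ^2) 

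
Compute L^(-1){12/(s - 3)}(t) 12 * exp(3 * t)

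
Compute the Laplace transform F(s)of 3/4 3/(4*s)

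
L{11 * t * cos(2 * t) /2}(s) 11 * (s^2 - 4) /(2 * (s^2 + 4) ^2) 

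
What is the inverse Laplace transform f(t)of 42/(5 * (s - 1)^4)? 7 * t^3 * exp(t)/5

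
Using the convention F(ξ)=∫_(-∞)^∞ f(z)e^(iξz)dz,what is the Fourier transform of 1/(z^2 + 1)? pi * exp(-Abs(ξ))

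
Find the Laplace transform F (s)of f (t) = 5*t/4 5/ (4*s^2)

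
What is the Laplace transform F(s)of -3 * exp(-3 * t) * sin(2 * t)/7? -6/(7 * (s + 3)^2 + 28)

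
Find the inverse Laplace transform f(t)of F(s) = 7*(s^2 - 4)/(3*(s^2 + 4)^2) 7*t*cos(2*t)/3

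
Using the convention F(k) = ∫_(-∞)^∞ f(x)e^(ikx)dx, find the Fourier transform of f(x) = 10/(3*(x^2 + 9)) 10*pi*exp(-3*Abs(k))/9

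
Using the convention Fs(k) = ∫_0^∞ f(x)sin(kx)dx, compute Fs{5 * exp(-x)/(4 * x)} 5 * atan(k)/4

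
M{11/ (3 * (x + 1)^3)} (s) 11 * pi * (s - 2) * (s - 1)/ (6 * sin (pi * s))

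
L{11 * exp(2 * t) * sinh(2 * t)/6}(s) 11/(3 * s * (s - 4))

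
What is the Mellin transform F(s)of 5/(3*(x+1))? 5*pi*csc(pi*s)/3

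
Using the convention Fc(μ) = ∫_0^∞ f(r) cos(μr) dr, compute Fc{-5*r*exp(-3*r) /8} 5*(μ^2-9) /(8*(μ^2+9) ^2) 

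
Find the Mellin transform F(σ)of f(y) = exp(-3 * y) gamma(σ)/3^σ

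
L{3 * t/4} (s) 3/ (4 * s^2)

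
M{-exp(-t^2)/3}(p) -gamma(p/2)/6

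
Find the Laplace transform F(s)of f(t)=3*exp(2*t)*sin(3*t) 9/((s - 2)^2+9)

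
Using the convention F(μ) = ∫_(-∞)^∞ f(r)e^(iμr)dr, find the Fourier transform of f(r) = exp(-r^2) sqrt(pi)*exp(-μ^2/4)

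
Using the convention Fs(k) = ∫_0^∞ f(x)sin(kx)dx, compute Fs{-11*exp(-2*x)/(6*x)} -11*atan(k/2)/6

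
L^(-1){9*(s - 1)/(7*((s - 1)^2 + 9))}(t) 9*exp(t)*cos(3*t)/7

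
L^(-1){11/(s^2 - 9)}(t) 11*sinh(3*t)/3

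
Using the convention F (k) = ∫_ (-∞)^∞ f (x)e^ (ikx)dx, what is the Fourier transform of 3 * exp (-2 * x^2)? 3 * sqrt (2) * sqrt (pi) * exp (-k^2/8)/2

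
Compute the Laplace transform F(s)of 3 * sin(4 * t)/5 12/(5 * (s^2 + 16))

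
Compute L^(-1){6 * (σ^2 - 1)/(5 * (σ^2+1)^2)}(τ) 6 * τ * cos(τ)/5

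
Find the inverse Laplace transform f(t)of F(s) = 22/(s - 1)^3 11 * t^2 * exp(t)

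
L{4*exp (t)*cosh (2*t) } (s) 4*(s - 1) / ( (s - 1) ^2 - 4) 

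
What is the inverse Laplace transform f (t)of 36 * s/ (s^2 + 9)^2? 6 * t * sin (3 * t)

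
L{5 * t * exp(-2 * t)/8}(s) 5/(8 * (s + 2)^2)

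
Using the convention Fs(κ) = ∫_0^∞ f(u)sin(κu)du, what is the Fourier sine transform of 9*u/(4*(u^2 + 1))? 9*pi*exp(-κ)/8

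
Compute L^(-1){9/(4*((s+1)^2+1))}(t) 9*exp(-t)*sin(t)/4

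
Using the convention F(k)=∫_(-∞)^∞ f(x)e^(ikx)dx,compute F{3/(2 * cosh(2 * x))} 3 * pi/(4 * cosh(pi * k/4))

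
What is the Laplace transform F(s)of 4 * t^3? 24/s^4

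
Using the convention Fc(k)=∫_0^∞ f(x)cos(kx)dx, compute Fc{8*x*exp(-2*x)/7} 8*(4 - k^2)/(7*(k^2 + 4)^2)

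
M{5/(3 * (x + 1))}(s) 5 * pi * csc(pi * s)/3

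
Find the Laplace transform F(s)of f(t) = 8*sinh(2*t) 16/(s^2 - 4)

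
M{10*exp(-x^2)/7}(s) 5*gamma(s/2)/7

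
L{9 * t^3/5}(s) 54/(5 * s^4)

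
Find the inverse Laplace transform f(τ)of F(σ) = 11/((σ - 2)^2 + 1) 11*exp(2*τ)*sin(τ)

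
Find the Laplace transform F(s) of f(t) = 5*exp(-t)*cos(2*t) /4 5*(s + 1) /(4*((s + 1) ^2 + 4) ) 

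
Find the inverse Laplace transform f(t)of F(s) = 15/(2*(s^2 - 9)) 5*sinh(3*t)/2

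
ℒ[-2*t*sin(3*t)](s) -12*s/(s^2 + 9)^2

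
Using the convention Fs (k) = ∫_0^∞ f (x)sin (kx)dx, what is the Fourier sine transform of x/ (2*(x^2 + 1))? pi*exp (-k)/4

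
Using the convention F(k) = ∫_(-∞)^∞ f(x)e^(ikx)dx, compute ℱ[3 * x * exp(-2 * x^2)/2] 3 * sqrt(2) * I * sqrt(pi) * k * exp(-k^2/8)/16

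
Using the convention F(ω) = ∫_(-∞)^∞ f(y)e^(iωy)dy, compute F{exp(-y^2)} sqrt(pi)*exp(-ω^2/4)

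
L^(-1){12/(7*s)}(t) 12/7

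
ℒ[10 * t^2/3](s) 20/(3 * s^3)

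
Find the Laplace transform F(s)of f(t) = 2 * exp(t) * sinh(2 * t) 4/((s - 1)^2 - 4)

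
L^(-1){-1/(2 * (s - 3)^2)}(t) -t * exp(3 * t)/2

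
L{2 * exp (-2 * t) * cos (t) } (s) 2 * (s + 2) / ( (s + 2) ^2 + 1) 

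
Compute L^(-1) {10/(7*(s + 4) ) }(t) 10*exp(-4*t) /7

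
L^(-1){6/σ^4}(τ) τ^3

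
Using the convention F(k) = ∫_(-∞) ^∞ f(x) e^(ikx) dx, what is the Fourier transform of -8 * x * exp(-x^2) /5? -4 * I * sqrt(pi) * k * exp(-k^2/4) /5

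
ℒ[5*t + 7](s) 7/s + 5/s^2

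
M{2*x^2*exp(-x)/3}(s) 2*gamma(s + 2)/3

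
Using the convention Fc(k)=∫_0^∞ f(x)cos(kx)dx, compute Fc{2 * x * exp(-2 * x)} 2 * (4 - k^2)/(k^2 + 4)^2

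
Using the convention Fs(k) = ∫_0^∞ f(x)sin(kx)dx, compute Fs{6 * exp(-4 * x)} 6 * k/(k^2 + 16)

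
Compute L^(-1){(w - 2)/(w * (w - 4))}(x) exp(2 * x) * cosh(2 * x)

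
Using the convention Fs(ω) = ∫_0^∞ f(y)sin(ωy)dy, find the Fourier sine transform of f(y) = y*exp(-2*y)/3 4*ω/(3*(ω^2+4)^2)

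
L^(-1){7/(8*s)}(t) 7/8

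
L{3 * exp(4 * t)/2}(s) 3/(2 * (s - 4))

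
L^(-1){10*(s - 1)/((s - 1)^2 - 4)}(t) 10*exp(t)*cosh(2*t)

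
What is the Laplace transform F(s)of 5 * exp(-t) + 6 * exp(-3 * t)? 6/(s + 3) + 5/(s + 1)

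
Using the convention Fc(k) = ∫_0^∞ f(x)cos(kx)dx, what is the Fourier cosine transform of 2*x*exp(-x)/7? 2*(1 - k^2)/(7*(k^2+1)^2)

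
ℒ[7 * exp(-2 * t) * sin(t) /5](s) 7/(5 * ((s + 2) ^2 + 1) ) 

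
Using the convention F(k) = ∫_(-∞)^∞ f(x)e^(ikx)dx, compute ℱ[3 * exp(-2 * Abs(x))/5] 12/(5 * (k^2 + 4))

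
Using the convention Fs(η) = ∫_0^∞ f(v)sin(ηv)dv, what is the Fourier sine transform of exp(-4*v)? η/(η^2 + 16)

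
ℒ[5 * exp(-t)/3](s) 5/(3 * (s+1))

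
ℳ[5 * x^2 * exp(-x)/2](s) 5 * gamma(s + 2)/2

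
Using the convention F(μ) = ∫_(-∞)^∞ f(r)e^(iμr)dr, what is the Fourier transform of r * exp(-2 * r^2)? sqrt(2) * I * sqrt(pi) * μ * exp(-μ^2/8)/8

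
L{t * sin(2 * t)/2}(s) 2 * s/(s^2 + 4)^2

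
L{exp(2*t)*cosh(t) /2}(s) (s - 2) /(2*((s - 2) ^2-1) ) 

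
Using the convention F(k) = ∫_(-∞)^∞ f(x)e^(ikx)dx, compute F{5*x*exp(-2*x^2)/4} 5*sqrt(2)*I*sqrt(pi)*k*exp(-k^2/8)/32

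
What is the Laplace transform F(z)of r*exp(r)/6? 1/(6*(z - 1)^2)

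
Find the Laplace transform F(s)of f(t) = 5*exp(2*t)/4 5/(4*(s - 2))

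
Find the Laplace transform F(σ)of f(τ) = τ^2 2/σ^3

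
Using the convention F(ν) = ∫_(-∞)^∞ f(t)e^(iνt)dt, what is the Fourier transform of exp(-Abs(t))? 2/(ν^2 + 1)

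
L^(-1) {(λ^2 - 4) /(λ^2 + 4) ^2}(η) η*cos(2*η) 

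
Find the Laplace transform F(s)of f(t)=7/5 7/(5*s)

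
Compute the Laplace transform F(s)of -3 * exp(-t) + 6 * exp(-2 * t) 6/(s + 2) - 3/(s + 1)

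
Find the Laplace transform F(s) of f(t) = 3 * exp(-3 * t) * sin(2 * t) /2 3/((s + 3) ^2 + 4) 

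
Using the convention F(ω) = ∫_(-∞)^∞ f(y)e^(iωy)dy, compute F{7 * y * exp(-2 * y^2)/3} 7 * sqrt(2) * I * sqrt(pi) * ω * exp(-ω^2/8)/24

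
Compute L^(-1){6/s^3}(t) 3 * t^2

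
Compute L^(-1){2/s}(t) 2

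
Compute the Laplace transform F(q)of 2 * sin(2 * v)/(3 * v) 2 * atan(2/q)/3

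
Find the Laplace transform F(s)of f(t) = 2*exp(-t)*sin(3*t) 6/((s + 1)^2 + 9)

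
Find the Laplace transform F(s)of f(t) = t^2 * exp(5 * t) 2/(s - 5)^3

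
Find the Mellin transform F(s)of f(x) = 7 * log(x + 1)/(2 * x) -7 * pi * csc(pi * s)/(2 * s - 2)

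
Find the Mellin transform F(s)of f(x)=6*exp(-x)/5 6*gamma(s)/5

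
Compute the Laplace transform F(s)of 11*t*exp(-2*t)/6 11/(6*(s + 2)^2)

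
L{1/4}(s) 1/(4 * s)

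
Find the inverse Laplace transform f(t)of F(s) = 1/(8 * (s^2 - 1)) sinh(t)/8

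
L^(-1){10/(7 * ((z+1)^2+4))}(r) 5 * exp(-r) * sin(2 * r)/7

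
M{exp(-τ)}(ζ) gamma(ζ)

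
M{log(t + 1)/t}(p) -pi*csc(pi*p)/(p - 1)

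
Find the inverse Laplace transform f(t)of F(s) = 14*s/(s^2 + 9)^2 7*t*sin(3*t)/3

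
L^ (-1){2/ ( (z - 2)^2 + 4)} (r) exp (2*r)*sin (2*r)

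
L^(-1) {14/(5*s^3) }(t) 7*t^2/5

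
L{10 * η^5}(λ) 1200/λ^6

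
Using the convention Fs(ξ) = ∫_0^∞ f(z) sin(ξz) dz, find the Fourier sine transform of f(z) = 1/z pi/2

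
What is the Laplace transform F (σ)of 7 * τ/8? 7/ (8 * σ^2)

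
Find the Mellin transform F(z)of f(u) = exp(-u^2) gamma(z/2)/2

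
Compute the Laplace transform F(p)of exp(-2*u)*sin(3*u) 3/((p + 2)^2 + 9)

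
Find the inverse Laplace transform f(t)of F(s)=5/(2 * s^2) 5 * t/2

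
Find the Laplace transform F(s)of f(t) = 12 12/s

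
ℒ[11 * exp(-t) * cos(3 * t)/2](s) 11 * (s + 1)/(2 * ((s + 1)^2 + 9))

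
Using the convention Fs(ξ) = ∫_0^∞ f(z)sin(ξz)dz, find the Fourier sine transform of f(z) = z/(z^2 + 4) pi*exp(-2*ξ)/2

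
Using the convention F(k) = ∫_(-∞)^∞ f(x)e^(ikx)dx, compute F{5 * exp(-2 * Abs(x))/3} 20/(3 * (k^2 + 4))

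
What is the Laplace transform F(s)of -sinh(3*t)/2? -3/(2*s^2 - 18)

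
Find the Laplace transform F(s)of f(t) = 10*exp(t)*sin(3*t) 30/((s - 1)^2 + 9)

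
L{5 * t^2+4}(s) 10/s^3+4/s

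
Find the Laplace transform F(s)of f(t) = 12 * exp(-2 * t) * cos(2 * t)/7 12 * (s + 2)/(7 * ((s + 2)^2 + 4))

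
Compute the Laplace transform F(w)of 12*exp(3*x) 12/(w - 3)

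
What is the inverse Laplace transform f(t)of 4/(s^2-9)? 4 * sinh(3 * t)/3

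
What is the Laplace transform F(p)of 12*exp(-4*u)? 12/(p+4)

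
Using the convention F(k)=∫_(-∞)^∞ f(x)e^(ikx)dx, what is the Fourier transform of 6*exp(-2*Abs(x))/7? 24/(7*(k^2 + 4))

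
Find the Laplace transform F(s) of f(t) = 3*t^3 18/s^4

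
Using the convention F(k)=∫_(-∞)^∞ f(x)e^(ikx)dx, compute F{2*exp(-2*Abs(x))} 8/(k^2 + 4)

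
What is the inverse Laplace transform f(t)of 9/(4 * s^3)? 9 * t^2/8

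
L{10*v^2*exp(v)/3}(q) 20/(3*(q - 1)^3)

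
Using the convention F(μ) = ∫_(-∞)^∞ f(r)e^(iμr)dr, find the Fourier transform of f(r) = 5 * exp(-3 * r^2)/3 5 * sqrt(3) * sqrt(pi) * exp(-μ^2/12)/9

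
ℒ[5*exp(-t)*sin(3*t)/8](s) 15/(8*((s + 1)^2 + 9))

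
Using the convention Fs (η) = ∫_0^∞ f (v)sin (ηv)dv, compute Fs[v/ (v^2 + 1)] pi*exp (-η)/2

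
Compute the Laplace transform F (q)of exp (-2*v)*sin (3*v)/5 3/ (5*( (q + 2)^2 + 9))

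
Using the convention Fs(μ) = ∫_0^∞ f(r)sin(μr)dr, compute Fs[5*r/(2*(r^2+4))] 5*pi*exp(-2*μ)/4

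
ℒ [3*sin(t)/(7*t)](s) 3*atan(1/s)/7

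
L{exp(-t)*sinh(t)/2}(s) 1/(2*s*(s+2))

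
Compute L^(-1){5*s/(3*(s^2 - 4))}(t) 5*cosh(2*t)/3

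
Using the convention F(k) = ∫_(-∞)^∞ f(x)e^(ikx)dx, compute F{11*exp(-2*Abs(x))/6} 22/(3*(k^2+4))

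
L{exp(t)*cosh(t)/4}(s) (s - 1)/(4*s*(s - 2))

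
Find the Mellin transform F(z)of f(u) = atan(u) -pi*sec(pi*z/2)/(2*z)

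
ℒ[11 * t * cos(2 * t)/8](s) 11 * (s^2-4)/(8 * (s^2 + 4)^2)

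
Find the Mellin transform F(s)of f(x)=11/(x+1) 11*pi*csc(pi*s)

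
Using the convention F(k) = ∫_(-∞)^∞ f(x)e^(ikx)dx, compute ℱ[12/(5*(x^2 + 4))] 6*pi*exp(-2*Abs(k))/5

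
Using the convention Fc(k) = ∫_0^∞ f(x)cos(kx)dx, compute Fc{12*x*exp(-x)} 12*(1 - k^2)/(k^2+1)^2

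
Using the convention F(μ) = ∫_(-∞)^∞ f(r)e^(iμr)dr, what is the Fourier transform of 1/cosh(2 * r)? pi/(2 * cosh(pi * μ/4))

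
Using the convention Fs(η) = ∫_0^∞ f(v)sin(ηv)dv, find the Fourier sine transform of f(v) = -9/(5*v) -9*pi/10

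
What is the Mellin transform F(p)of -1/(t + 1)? -pi*csc(pi*p)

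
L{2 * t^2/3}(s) 4/(3 * s^3)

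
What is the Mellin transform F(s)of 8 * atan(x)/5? -4 * pi * sec(pi * s/2)/(5 * s)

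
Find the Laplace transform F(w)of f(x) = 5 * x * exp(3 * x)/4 5/(4 * (w - 3)^2)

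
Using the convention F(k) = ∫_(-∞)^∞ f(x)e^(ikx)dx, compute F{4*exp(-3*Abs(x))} 24/(k^2 + 9)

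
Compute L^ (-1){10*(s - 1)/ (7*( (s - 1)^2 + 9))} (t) 10*exp (t)*cos (3*t)/7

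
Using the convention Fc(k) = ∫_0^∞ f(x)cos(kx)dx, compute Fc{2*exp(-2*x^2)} sqrt(2)*sqrt(pi)*exp(-k^2/8)/2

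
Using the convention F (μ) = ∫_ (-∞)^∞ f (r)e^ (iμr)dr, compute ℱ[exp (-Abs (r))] 2/ (μ^2 + 1)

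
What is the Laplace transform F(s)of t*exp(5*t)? (s - 5)^(-2)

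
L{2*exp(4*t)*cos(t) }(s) 2*(s - 4) /((s - 4) ^2 + 1) 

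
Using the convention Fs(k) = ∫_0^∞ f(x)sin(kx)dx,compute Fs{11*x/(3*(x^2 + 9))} 11*pi*exp(-3*k)/6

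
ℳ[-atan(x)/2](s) pi*sec(pi*s/2)/(4*s)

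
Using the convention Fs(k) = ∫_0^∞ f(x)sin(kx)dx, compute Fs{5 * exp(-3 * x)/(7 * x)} 5 * atan(k/3)/7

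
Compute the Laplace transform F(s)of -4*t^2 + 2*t 2/s^2 - 8/s^3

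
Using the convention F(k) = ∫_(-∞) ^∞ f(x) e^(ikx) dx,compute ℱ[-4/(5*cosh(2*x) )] -2*pi/(5*cosh(pi*k/4) ) 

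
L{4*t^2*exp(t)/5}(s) 8/(5*(s - 1)^3)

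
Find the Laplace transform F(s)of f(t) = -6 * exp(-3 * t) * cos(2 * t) 6 * (-s - 3)/((s + 3)^2 + 4)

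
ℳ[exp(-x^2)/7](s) gamma(s/2)/14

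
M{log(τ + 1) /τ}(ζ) -pi*csc(pi*ζ) /(ζ - 1) 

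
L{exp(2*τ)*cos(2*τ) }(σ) (σ - 2) /((σ - 2) ^2 + 4) 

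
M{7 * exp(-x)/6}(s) 7 * gamma(s)/6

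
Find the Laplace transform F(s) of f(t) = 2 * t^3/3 4/s^4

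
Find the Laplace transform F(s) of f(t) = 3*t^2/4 3/(2*s^3) 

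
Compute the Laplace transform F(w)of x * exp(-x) (w + 1)^(-2)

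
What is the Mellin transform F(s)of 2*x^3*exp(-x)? 2*gamma(s+3)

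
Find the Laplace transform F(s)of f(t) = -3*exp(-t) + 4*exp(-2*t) 4/(s + 2) - 3/(s + 1)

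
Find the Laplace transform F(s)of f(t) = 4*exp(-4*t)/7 4/(7*(s+4))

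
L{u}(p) p^(-2)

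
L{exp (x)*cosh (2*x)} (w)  (w - 1)/ ( (w - 1)^2 - 4)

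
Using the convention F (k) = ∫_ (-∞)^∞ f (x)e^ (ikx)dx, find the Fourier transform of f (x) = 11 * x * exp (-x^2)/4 11 * I * sqrt (pi) * k * exp (-k^2/4)/8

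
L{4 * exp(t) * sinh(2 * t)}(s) 8/((s - 1)^2 - 4)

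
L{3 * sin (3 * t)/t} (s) 3 * atan (3/s)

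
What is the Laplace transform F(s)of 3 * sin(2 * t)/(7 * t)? 3 * atan(2/s)/7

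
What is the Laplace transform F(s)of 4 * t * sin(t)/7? 8 * s/(7 * (s^2 + 1)^2)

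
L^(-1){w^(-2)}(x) x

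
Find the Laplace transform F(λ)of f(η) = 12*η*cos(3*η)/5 12*(λ^2-9)/(5*(λ^2 + 9)^2)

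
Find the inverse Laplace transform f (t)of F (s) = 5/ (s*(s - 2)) 5*exp (t)*sinh (t)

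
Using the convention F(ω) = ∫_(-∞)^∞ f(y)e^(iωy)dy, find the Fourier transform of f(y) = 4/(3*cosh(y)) 4*pi/(3*cosh(pi*ω/2))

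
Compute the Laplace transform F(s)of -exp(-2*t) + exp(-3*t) 1/(s + 3) - 1/(s + 2)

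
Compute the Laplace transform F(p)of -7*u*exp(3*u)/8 -7/(8*(p - 3)^2)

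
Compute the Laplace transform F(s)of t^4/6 4/s^5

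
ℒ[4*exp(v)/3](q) 4/(3*(q - 1))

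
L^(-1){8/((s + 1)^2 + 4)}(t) 4*exp(-t)*sin(2*t)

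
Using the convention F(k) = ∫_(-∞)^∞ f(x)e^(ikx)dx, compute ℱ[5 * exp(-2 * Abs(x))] 20/(k^2 + 4)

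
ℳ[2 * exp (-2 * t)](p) 2^ (1 - p) * gamma (p)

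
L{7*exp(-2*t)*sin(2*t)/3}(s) 14/(3*((s + 2)^2 + 4))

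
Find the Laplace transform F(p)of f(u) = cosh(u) p/(p^2 - 1)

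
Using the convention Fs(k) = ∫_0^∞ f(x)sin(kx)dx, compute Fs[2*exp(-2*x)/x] 2*atan(k/2)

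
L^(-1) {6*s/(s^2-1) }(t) 6*cosh(t) 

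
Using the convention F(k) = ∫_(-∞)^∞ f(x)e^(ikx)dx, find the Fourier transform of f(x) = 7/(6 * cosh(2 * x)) 7 * pi/(12 * cosh(pi * k/4))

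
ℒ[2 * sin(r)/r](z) 2 * atan(1/z)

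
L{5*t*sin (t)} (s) 10*s/ (s^2 + 1)^2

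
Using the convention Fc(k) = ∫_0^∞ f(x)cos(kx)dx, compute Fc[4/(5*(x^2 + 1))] 2*pi*exp(-k)/5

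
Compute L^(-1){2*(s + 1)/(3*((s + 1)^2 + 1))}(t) 2*exp(-t)*cos(t)/3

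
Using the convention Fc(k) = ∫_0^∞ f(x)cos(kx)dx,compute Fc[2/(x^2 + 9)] pi*exp(-3*k)/3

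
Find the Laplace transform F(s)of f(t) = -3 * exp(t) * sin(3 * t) -9/((s - 1)^2 + 9)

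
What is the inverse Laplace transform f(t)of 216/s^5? 9 * t^4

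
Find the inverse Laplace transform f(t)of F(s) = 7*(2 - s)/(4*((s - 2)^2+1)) -7*exp(2*t)*cos(t)/4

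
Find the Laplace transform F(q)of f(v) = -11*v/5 -11/(5*q^2)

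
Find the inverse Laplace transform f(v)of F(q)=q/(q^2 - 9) cosh(3*v)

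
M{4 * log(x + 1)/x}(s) -4 * pi * csc(pi * s)/(s - 1)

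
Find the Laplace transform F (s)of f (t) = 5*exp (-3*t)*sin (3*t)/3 5/ ( (s + 3)^2 + 9)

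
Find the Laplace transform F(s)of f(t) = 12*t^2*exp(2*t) 24/(s - 2)^3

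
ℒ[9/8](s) 9/(8*s)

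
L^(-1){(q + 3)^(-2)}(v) v*exp(-3*v)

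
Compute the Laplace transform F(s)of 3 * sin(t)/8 3/(8 * (s^2+1))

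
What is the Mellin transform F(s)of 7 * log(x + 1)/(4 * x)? -7 * pi * csc(pi * s)/(4 * s - 4)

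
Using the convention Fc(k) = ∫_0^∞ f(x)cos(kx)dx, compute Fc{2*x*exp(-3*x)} 2*(9 - k^2)/(k^2 + 9)^2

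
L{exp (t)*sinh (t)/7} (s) 1/ (7*s*(s - 2))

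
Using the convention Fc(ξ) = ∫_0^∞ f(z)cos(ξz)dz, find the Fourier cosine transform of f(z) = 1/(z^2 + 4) pi*exp(-2*ξ)/4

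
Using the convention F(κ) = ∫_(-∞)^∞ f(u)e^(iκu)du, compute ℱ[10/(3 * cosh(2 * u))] 5 * pi/(3 * cosh(pi * κ/4))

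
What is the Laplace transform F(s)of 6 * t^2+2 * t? 12/s^3+2/s^2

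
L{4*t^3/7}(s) 24/(7*s^4)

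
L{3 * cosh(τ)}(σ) 3 * σ/(σ^2 - 1)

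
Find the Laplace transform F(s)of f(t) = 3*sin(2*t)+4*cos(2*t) 6/(s^2+4)+4*s/(s^2+4)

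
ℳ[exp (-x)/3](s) gamma (s)/3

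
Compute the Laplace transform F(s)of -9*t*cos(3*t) 9*(9 - s^2)/(s^2 + 9)^2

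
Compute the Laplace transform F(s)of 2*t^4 48/s^5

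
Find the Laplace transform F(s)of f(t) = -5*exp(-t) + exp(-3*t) 1/(s + 3) - 5/(s + 1)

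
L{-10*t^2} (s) -20/s^3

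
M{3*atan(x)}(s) -3*pi*sec(pi*s/2)/(2*s)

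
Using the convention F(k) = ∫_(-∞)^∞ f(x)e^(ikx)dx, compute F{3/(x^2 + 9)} pi*exp(-3*Abs(k))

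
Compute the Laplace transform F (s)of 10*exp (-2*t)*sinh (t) 10/ ( (s + 2)^2 - 1)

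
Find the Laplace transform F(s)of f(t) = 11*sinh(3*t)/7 33/(7*(s^2 - 9))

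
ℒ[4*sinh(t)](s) 4/(s^2 - 1)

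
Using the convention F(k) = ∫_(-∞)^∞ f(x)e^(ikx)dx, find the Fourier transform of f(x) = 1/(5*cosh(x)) pi/(5*cosh(pi*k/2))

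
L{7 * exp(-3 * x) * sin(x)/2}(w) 7/(2 * ((w + 3)^2 + 1))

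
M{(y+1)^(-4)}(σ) gamma(σ) * gamma(4 - σ)/6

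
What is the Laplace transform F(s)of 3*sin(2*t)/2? 3/(s^2 + 4)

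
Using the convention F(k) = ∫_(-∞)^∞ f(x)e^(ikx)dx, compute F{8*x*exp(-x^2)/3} 4*I*sqrt(pi)*k*exp(-k^2/4)/3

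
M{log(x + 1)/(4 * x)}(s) -pi * csc(pi * s)/(4 * s - 4)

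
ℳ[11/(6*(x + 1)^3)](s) 11*pi*(s - 2)*(s - 1)/(12*sin(pi*s))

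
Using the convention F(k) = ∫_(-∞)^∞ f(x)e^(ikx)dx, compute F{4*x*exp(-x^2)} 2*I*sqrt(pi)*k*exp(-k^2/4)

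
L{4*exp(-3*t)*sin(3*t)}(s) 12/((s + 3)^2 + 9)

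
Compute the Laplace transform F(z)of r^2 2/z^3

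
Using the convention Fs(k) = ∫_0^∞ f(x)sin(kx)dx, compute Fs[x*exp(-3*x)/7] 6*k/(7*(k^2 + 9)^2)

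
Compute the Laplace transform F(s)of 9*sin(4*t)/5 36/(5*(s^2+16))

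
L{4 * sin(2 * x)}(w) 8/(w^2 + 4)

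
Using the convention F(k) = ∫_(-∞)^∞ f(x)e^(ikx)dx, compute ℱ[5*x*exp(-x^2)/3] 5*I*sqrt(pi)*k*exp(-k^2/4)/6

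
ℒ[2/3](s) 2/ (3*s) 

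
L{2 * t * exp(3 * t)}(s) 2/(s - 3)^2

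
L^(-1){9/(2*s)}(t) 9/2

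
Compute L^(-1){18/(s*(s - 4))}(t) 9*exp(2*t)*sinh(2*t)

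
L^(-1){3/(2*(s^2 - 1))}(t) 3*sinh(t)/2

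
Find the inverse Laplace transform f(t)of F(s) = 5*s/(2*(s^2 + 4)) 5*cos(2*t)/2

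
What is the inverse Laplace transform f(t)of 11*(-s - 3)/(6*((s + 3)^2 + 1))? -11*exp(-3*t)*cos(t)/6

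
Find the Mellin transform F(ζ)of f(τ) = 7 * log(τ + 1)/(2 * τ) -7 * pi * csc(pi * ζ)/(2 * ζ - 2)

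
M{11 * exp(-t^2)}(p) 11 * gamma(p/2)/2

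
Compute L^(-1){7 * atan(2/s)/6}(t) 7 * sin(2 * t)/(6 * t)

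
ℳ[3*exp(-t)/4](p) 3*gamma(p)/4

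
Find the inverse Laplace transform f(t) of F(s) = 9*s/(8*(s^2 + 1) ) 9*cos(t) /8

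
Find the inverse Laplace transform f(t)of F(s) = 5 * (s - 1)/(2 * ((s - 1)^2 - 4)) 5 * exp(t) * cosh(2 * t)/2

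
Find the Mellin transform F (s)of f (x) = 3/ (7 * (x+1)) 3 * pi * csc (pi * s)/7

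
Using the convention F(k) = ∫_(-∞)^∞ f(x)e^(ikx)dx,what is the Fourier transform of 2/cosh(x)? 2 * pi/cosh(pi * k/2)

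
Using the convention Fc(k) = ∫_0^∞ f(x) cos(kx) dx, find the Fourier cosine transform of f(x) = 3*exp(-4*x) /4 3/(k^2 + 16) 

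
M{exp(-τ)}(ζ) gamma(ζ)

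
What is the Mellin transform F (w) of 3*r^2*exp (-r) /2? 3*gamma (w + 2) /2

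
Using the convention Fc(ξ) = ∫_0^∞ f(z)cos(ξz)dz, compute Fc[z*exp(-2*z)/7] (4 - ξ^2)/(7*(ξ^2 + 4)^2)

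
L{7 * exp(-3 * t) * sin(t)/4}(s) 7/(4 * ((s + 3)^2 + 1))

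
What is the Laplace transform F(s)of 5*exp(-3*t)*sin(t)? 5/((s + 3)^2 + 1)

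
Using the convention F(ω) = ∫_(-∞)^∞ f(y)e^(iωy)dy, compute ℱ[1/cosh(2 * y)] pi/(2 * cosh(pi * ω/4))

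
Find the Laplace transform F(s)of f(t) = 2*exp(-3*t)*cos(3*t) 2*(s + 3)/((s + 3)^2 + 9)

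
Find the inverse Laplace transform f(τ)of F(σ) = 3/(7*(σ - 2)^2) 3*τ*exp(2*τ)/7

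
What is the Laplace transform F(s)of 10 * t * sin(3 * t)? 60 * s/(s^2 + 9)^2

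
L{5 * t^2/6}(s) 5/(3 * s^3)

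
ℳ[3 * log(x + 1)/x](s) -3 * pi * csc(pi * s)/(s - 1)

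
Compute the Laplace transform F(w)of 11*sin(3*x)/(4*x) 11*atan(3/w)/4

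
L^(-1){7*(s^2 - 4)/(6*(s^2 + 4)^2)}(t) 7*t*cos(2*t)/6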